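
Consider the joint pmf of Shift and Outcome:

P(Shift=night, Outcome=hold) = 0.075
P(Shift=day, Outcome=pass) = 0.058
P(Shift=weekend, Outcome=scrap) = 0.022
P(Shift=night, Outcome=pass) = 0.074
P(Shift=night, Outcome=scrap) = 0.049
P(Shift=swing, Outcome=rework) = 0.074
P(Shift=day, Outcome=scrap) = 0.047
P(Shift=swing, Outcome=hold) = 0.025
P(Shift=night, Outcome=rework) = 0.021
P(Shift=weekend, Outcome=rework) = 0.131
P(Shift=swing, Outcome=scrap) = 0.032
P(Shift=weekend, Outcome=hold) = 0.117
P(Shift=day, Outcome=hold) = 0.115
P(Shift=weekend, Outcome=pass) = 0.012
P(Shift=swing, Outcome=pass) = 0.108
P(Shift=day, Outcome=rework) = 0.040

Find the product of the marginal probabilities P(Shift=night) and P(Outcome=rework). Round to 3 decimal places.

0.058

P(Shift=night) = 0.074 + 0.021 + 0.049 + 0.075 = 0.219.
P(Outcome=rework) = 0.040 + 0.074 + 0.021 + 0.131 = 0.266.
Product: 0.219 × 0.266 = 0.058.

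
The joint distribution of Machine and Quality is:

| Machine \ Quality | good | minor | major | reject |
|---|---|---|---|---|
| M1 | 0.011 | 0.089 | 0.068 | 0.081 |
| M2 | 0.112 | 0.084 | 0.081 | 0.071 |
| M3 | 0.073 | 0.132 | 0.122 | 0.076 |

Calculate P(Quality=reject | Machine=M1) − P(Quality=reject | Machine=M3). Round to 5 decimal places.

P(Machine=M1) = 0.011 + 0.089 + 0.068 + 0.081 = 0.249; P(Quality=reject | Machine=M1) = 0.081/0.249 = 0.325301.
P(Machine=M3) = 0.073 + 0.132 + 0.122 + 0.076 = 0.403; P(Quality=reject | Machine=M3) = 0.076/0.403 = 0.188586.
Difference = 0.13672.

0.13672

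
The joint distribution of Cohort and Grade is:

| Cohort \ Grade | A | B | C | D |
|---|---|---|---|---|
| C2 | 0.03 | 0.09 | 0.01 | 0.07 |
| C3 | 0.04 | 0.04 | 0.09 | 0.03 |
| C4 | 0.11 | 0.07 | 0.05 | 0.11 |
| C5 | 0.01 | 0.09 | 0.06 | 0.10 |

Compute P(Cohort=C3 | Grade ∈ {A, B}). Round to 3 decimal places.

P(Grade=A) = 0.03 + 0.04 + 0.11 + 0.01 = 0.19.
P(Grade=B) = 0.09 + 0.04 + 0.07 + 0.09 = 0.29.
P(Grade ∈ {A, B}) = 0.19 + 0.29 = 0.48; P(Cohort=C3, Grade ∈ {A, B}) = 0.04 + 0.04 = 0.08.
P(Cohort=C3 | Grade ∈ {A, B}) = 0.08/0.48 = 0.167.

0.167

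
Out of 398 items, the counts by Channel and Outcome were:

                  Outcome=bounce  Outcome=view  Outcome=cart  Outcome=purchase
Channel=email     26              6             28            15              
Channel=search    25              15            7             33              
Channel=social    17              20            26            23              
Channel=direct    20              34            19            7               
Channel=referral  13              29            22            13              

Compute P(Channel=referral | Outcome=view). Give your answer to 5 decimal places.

Total with Outcome=view: 6 + 15 + 20 + 34 + 29 = 104.
P(Channel=referral | Outcome=view) = 29/104 = 0.27885.

0.27885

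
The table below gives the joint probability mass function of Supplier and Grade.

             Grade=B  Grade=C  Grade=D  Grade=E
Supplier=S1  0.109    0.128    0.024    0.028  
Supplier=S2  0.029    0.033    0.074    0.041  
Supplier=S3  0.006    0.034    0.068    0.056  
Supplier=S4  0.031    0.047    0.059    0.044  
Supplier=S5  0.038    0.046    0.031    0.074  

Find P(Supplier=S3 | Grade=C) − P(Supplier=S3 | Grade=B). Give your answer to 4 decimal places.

P(Grade=C) = 0.128 + 0.033 + 0.034 + 0.047 + 0.046 = 0.288; P(Supplier=S3 | Grade=C) = 0.034/0.288 = 0.11806.
P(Grade=B) = 0.109 + 0.029 + 0.006 + 0.031 + 0.038 = 0.213; P(Supplier=S3 | Grade=B) = 0.006/0.213 = 0.02817.
Difference = 0.0899.

0.0899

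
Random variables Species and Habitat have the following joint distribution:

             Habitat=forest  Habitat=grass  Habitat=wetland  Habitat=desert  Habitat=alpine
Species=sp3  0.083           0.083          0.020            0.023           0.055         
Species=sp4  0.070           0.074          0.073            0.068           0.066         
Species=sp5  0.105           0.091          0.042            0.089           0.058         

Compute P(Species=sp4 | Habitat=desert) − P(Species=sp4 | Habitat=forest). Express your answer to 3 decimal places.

0.106

P(Habitat=desert) = 0.023 + 0.068 + 0.089 = 0.180; P(Species=sp4 | Habitat=desert) = 0.068/0.180 = 0.3778.
P(Habitat=forest) = 0.083 + 0.070 + 0.105 = 0.258; P(Species=sp4 | Habitat=forest) = 0.070/0.258 = 0.2713.
Difference = 0.106.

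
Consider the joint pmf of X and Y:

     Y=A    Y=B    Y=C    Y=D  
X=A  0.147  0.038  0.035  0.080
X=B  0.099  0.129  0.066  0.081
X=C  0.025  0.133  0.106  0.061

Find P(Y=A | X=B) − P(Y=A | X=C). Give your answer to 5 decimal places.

P(X=B) = 0.099 + 0.129 + 0.066 + 0.081 = 0.375; P(Y=A | X=B) = 0.099/0.375 = 0.264000.
P(X=C) = 0.025 + 0.133 + 0.106 + 0.061 = 0.325; P(Y=A | X=C) = 0.025/0.325 = 0.076923.
Difference = 0.18708.

0.18708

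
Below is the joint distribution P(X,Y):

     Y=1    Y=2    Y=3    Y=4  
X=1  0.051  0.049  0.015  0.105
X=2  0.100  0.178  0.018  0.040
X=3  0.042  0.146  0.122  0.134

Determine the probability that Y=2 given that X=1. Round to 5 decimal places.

0.22273

P(X=1) = 0.051 + 0.049 + 0.015 + 0.105 = 0.220.
P(Y=2 | X=1) = 0.049/0.220 = 0.22273.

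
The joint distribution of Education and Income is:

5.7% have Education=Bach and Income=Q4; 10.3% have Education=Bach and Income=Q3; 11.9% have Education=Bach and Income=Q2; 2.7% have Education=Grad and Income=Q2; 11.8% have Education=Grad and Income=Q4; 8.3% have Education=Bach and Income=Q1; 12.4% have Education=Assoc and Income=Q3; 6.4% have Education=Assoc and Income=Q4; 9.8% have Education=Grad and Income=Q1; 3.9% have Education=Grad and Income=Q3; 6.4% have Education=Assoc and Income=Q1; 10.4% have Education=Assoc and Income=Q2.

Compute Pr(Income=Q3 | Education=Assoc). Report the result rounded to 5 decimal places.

P(Education=Assoc) = 0.064 + 0.104 + 0.124 + 0.064 = 0.356.
P(Income=Q3 | Education=Assoc) = 0.124/0.356 = 0.34831.

0.34831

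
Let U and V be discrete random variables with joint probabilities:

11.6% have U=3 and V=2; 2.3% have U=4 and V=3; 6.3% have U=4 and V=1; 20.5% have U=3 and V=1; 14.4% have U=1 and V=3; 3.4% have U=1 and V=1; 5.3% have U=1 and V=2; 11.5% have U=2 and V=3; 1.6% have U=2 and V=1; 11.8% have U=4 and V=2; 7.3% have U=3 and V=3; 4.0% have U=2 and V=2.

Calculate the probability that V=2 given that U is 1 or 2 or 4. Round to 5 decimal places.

P(U=1) = 0.034 + 0.053 + 0.144 = 0.231.
P(U=2) = 0.016 + 0.040 + 0.115 = 0.171.
P(U=4) = 0.063 + 0.118 + 0.023 = 0.204.
P(U ∈ {1, 2, 4}) = 0.231 + 0.171 + 0.204 = 0.606; P(V=2, U ∈ {1, 2, 4}) = 0.053 + 0.040 + 0.118 = 0.211.
P(V=2 | U ∈ {1, 2, 4}) = 0.211/0.606 = 0.34818.

0.34818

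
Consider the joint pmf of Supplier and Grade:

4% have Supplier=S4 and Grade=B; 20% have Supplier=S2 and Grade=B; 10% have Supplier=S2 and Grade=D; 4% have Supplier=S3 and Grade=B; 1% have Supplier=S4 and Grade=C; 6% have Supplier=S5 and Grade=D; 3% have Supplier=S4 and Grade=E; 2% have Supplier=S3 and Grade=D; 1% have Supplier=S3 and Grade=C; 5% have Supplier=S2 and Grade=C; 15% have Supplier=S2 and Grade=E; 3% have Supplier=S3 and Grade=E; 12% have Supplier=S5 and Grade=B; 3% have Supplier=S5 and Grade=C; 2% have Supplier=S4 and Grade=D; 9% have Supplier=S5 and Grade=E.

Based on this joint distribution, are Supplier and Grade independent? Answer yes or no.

Every cell satisfies P(Supplier,Grade) = P(Supplier)·P(Grade). For instance P(Supplier=S2) = 0.50, P(Grade=B) = 0.40, and 0.50×0.40 = 0.20 matches the joint entry. So Supplier and Grade are independent.

yes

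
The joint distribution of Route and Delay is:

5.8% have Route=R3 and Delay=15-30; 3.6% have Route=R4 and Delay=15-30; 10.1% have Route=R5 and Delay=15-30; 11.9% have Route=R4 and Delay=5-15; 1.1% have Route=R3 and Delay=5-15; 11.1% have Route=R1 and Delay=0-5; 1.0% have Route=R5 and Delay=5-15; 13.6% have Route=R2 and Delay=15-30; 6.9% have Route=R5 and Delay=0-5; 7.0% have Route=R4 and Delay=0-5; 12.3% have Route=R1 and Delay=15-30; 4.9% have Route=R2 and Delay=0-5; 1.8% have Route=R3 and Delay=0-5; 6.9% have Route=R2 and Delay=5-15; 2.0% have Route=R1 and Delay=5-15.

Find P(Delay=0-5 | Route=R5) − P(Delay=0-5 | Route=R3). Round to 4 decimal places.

P(Route=R5) = 0.069 + 0.010 + 0.101 = 0.180; P(Delay=0-5 | Route=R5) = 0.069/0.180 = 0.38333.
P(Route=R3) = 0.018 + 0.011 + 0.058 = 0.087; P(Delay=0-5 | Route=R3) = 0.018/0.087 = 0.20690.
Difference = 0.1764.

0.1764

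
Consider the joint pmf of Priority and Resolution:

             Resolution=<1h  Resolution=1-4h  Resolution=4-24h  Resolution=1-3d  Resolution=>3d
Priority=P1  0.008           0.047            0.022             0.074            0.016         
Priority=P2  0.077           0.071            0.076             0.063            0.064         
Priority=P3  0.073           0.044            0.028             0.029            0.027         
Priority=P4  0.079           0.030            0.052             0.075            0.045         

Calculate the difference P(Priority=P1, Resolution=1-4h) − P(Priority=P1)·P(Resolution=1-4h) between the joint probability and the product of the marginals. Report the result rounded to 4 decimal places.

P(Priority=P1) = 0.008 + 0.047 + 0.022 + 0.074 + 0.016 = 0.167.
P(Resolution=1-4h) = 0.047 + 0.071 + 0.044 + 0.030 = 0.192.
P(Priority=P1, Resolution=1-4h) − P(Priority=P1)P(Resolution=1-4h) = 0.047 − 0.167×0.192 = 0.0149.

0.0149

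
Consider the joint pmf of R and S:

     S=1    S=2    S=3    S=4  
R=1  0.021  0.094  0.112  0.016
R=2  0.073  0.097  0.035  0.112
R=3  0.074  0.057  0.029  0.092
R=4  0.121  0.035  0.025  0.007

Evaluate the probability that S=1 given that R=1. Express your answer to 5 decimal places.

0.08642

P(R=1) = 0.021 + 0.094 + 0.112 + 0.016 = 0.243.
P(S=1 | R=1) = 0.021/0.243 = 0.08642.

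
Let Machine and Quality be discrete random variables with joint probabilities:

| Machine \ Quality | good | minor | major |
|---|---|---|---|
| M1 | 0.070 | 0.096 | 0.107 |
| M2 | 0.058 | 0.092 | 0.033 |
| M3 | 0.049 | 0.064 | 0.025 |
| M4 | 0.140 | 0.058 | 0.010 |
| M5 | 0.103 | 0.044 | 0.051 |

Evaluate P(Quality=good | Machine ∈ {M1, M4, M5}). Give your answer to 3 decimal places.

0.461

P(Machine=M1) = 0.070 + 0.096 + 0.107 = 0.273.
P(Machine=M4) = 0.140 + 0.058 + 0.010 = 0.208.
P(Machine=M5) = 0.103 + 0.044 + 0.051 = 0.198.
P(Machine ∈ {M1, M4, M5}) = 0.273 + 0.208 + 0.198 = 0.679; P(Quality=good, Machine ∈ {M1, M4, M5}) = 0.070 + 0.140 + 0.103 = 0.313.
P(Quality=good | Machine ∈ {M1, M4, M5}) = 0.313/0.679 = 0.461.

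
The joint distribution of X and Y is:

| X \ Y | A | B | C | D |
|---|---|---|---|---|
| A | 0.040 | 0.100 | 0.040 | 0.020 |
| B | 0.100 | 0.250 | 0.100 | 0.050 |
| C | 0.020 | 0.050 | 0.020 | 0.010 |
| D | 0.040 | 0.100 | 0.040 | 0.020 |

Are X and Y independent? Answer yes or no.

Every cell satisfies P(X,Y) = P(X)·P(Y). For instance P(X=C) = 0.100, P(Y=D) = 0.100, and 0.100×0.100 = 0.010 matches the joint entry. So X and Y are independent.

yes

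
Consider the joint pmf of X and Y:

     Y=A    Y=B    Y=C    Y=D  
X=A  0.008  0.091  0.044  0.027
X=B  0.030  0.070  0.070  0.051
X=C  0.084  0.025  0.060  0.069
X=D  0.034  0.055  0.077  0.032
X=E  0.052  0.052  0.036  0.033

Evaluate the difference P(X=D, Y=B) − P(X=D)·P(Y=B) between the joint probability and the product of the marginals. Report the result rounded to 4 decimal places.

P(X=D) = 0.034 + 0.055 + 0.077 + 0.032 = 0.198.
P(Y=B) = 0.091 + 0.070 + 0.025 + 0.055 + 0.052 = 0.293.
P(X=D, Y=B) − P(X=D)P(Y=B) = 0.055 − 0.198×0.293 = -0.0030.

-0.0030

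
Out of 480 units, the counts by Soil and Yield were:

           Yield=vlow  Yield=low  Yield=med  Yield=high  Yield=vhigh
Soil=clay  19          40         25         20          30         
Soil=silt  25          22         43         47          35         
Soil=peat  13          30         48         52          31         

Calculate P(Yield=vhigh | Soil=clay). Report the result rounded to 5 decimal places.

Total with Soil=clay: 19 + 40 + 25 + 20 + 30 = 134.
P(Yield=vhigh | Soil=clay) = 30/134 = 0.22388.

0.22388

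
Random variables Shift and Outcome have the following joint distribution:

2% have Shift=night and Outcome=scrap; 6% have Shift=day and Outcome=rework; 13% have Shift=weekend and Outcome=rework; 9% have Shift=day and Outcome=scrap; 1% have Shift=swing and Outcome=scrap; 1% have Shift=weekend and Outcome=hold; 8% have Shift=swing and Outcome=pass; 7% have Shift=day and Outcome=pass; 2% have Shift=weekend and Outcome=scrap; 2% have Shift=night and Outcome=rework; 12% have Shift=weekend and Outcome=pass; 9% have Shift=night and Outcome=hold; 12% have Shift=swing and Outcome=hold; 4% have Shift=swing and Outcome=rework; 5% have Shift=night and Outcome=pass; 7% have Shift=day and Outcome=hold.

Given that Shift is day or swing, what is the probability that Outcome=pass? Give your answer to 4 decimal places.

P(Shift=day) = 0.07 + 0.06 + 0.09 + 0.07 = 0.29.
P(Shift=swing) = 0.08 + 0.04 + 0.01 + 0.12 = 0.25.
P(Shift ∈ {day, swing}) = 0.29 + 0.25 = 0.54; P(Outcome=pass, Shift ∈ {day, swing}) = 0.07 + 0.08 = 0.15.
P(Outcome=pass | Shift ∈ {day, swing}) = 0.15/0.54 = 0.2778.

0.2778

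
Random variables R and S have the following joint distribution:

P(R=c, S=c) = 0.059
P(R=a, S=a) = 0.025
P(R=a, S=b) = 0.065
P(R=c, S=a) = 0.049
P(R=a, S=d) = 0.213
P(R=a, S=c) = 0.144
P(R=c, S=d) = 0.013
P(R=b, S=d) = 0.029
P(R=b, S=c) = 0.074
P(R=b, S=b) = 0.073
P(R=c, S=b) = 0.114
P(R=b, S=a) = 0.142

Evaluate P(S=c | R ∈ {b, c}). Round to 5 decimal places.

P(R=b) = 0.142 + 0.073 + 0.074 + 0.029 = 0.318.
P(R=c) = 0.049 + 0.114 + 0.059 + 0.013 = 0.235.
P(R ∈ {b, c}) = 0.318 + 0.235 = 0.553; P(S=c, R ∈ {b, c}) = 0.074 + 0.059 = 0.133.
P(S=c | R ∈ {b, c}) = 0.133/0.553 = 0.24051.

0.24051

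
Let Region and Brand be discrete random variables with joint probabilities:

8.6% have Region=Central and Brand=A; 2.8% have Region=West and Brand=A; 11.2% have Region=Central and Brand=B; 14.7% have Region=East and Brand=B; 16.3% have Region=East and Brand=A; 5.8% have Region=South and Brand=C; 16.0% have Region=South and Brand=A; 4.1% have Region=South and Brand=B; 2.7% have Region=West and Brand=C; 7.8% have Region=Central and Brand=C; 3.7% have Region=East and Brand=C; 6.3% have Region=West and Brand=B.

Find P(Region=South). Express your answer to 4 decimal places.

0.2590

P(Region=South) = 0.160 + 0.041 + 0.058 = 0.259.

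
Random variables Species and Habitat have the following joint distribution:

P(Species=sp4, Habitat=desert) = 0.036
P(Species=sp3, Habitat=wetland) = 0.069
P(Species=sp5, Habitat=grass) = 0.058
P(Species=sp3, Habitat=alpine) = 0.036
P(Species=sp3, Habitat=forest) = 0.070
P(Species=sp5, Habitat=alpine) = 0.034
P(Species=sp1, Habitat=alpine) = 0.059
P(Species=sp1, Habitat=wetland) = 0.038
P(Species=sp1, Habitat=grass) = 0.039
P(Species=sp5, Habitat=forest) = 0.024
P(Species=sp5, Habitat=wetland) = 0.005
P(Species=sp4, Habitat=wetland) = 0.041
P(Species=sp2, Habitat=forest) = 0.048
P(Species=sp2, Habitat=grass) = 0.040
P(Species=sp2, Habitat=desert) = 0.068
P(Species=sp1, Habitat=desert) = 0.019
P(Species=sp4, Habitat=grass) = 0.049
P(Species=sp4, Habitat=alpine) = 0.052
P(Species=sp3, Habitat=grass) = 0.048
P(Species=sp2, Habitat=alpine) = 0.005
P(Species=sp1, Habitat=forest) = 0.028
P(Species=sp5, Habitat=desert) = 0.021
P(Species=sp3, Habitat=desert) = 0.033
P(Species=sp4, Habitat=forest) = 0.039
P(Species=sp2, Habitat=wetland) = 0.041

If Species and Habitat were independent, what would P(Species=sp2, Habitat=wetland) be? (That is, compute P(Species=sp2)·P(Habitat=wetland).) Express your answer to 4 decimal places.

0.0392

P(Species=sp2) = 0.048 + 0.040 + 0.041 + 0.068 + 0.005 = 0.202.
P(Habitat=wetland) = 0.038 + 0.041 + 0.069 + 0.041 + 0.005 = 0.194.
Product: 0.202 × 0.194 = 0.0392.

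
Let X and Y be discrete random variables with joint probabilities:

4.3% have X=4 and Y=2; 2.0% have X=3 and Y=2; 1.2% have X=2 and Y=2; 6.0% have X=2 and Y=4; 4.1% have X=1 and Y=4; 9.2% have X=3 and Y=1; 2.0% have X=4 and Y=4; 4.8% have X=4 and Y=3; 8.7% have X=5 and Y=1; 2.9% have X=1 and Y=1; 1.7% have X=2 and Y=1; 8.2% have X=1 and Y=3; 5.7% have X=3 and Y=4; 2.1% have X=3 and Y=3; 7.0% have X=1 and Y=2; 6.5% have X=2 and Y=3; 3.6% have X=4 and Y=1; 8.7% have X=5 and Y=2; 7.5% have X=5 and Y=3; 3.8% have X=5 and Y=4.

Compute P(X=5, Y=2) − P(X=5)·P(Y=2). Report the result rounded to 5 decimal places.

P(X=5) = 0.087 + 0.087 + 0.075 + 0.038 = 0.287.
P(Y=2) = 0.070 + 0.012 + 0.020 + 0.043 + 0.087 = 0.232.
P(X=5, Y=2) − P(X=5)P(Y=2) = 0.087 − 0.287×0.232 = 0.02042.

0.02042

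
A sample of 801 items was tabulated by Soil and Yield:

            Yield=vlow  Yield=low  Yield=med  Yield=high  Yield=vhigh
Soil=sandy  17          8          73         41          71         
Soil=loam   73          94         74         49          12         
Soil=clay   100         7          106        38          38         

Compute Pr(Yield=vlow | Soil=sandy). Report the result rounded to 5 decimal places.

0.08095

Total with Soil=sandy: 17 + 8 + 73 + 41 + 71 = 210.
P(Yield=vlow | Soil=sandy) = 17/210 = 0.08095.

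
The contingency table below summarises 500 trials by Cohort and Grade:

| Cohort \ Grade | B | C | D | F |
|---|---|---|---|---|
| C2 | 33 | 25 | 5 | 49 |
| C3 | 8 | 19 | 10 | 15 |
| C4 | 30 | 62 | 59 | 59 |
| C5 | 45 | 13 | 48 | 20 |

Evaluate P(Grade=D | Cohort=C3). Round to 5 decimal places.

Total with Cohort=C3: 8 + 19 + 10 + 15 = 52.
P(Grade=D | Cohort=C3) = 10/52 = 0.19231.

0.19231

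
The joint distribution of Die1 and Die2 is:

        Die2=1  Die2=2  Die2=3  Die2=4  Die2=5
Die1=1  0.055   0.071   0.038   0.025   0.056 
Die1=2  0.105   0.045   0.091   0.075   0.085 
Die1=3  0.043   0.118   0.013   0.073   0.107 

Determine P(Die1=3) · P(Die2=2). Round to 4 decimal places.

P(Die1=3) = 0.043 + 0.118 + 0.013 + 0.073 + 0.107 = 0.354.
P(Die2=2) = 0.071 + 0.045 + 0.118 = 0.234.
Product: 0.354 × 0.234 = 0.0828.

0.0828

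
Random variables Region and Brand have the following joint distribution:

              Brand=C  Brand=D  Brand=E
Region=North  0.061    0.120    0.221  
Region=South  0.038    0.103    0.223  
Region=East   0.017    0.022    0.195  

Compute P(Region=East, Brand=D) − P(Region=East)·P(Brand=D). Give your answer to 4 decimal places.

P(Region=East) = 0.017 + 0.022 + 0.195 = 0.234.
P(Brand=D) = 0.120 + 0.103 + 0.022 = 0.245.
P(Region=East, Brand=D) − P(Region=East)P(Brand=D) = 0.022 − 0.234×0.245 = -0.0353.

-0.0353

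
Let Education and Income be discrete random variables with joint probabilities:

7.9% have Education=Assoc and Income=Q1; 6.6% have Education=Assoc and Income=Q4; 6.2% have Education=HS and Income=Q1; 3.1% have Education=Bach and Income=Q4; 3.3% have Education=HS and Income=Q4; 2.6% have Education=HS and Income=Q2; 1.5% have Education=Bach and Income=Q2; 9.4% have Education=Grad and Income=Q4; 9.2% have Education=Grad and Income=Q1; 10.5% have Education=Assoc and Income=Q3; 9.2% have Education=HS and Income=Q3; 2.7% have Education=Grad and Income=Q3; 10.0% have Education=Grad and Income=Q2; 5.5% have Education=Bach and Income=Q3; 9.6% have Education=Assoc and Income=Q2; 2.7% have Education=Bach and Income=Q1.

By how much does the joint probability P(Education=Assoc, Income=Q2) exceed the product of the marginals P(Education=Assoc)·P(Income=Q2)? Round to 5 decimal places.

P(Education=Assoc) = 0.079 + 0.096 + 0.105 + 0.066 = 0.346.
P(Income=Q2) = 0.026 + 0.096 + 0.015 + 0.100 = 0.237.
P(Education=Assoc, Income=Q2) − P(Education=Assoc)P(Income=Q2) = 0.096 − 0.346×0.237 = 0.01400.

0.01400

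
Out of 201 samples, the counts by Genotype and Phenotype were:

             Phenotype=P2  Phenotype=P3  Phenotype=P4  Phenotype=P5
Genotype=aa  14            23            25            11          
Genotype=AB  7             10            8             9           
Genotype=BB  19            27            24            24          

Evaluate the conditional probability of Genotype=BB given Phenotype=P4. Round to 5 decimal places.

Total with Phenotype=P4: 25 + 8 + 24 = 57.
P(Genotype=BB | Phenotype=P4) = 24/57 = 0.42105.

0.42105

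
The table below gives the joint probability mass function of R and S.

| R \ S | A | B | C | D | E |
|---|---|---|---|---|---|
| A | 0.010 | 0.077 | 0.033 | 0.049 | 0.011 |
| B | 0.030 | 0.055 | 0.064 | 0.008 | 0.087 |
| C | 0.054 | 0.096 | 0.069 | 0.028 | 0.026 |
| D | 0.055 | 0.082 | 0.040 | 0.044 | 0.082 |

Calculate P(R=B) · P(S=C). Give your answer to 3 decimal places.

0.050

P(R=B) = 0.030 + 0.055 + 0.064 + 0.008 + 0.087 = 0.244.
P(S=C) = 0.033 + 0.064 + 0.069 + 0.040 = 0.206.
Product: 0.244 × 0.206 = 0.050.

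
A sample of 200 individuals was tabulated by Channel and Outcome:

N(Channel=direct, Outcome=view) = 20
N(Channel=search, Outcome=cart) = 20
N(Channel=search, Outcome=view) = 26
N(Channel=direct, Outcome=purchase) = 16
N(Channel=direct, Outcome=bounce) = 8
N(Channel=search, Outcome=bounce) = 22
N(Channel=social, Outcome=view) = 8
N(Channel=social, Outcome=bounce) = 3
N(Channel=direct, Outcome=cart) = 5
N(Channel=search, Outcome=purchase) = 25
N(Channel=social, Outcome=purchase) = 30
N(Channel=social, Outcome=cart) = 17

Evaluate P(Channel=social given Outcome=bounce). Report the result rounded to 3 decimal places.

0.091

Total with Outcome=bounce: 22 + 3 + 8 = 33.
P(Channel=social | Outcome=bounce) = 3/33 = 0.091.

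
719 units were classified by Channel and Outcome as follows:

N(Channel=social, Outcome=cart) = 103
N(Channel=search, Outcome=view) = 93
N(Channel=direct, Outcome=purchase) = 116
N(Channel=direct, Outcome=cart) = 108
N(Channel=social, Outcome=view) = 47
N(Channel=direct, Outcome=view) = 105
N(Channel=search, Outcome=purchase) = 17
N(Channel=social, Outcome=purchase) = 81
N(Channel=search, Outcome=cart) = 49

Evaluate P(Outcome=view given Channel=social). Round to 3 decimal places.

Total with Channel=social: 47 + 103 + 81 = 231.
P(Outcome=view | Channel=social) = 47/231 = 0.203.

0.203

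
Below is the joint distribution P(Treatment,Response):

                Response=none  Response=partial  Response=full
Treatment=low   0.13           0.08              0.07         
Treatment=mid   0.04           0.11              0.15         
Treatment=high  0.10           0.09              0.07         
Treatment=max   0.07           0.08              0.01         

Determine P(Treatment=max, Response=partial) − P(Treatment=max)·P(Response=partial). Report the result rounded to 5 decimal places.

P(Treatment=max) = 0.07 + 0.08 + 0.01 = 0.16.
P(Response=partial) = 0.08 + 0.11 + 0.09 + 0.08 = 0.36.
P(Treatment=max, Response=partial) − P(Treatment=max)P(Response=partial) = 0.08 − 0.16×0.36 = 0.02240.

0.02240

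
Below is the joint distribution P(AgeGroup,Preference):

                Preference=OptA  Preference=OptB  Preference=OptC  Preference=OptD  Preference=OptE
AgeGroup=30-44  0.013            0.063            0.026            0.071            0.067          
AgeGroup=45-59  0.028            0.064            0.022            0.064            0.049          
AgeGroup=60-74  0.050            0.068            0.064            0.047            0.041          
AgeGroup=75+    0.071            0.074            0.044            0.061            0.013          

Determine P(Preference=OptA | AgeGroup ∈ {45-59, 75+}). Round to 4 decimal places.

P(AgeGroup=45-59) = 0.028 + 0.064 + 0.022 + 0.064 + 0.049 = 0.227.
P(AgeGroup=75+) = 0.071 + 0.074 + 0.044 + 0.061 + 0.013 = 0.263.
P(AgeGroup ∈ {45-59, 75+}) = 0.227 + 0.263 = 0.490; P(Preference=OptA, AgeGroup ∈ {45-59, 75+}) = 0.028 + 0.071 = 0.099.
P(Preference=OptA | AgeGroup ∈ {45-59, 75+}) = 0.099/0.490 = 0.2020.

0.2020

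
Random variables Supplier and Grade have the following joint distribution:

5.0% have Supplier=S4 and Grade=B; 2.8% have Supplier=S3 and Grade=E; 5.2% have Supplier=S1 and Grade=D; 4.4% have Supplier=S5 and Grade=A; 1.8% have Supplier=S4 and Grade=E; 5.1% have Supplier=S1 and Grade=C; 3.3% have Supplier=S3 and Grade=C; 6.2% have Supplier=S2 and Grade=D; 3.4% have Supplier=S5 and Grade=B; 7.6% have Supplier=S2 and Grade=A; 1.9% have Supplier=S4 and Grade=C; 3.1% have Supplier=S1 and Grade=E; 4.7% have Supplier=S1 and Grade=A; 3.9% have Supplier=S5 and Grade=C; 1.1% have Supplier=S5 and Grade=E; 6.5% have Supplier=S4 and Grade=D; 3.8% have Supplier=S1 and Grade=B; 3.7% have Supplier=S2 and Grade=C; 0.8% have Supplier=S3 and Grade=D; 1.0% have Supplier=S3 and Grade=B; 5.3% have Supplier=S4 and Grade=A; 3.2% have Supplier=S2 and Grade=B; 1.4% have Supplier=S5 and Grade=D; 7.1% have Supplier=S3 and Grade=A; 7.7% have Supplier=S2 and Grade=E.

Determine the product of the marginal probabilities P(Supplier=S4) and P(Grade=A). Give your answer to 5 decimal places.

P(Supplier=S4) = 0.053 + 0.050 + 0.019 + 0.065 + 0.018 = 0.205.
P(Grade=A) = 0.047 + 0.076 + 0.071 + 0.053 + 0.044 = 0.291.
Product: 0.205 × 0.291 = 0.05966.

0.05966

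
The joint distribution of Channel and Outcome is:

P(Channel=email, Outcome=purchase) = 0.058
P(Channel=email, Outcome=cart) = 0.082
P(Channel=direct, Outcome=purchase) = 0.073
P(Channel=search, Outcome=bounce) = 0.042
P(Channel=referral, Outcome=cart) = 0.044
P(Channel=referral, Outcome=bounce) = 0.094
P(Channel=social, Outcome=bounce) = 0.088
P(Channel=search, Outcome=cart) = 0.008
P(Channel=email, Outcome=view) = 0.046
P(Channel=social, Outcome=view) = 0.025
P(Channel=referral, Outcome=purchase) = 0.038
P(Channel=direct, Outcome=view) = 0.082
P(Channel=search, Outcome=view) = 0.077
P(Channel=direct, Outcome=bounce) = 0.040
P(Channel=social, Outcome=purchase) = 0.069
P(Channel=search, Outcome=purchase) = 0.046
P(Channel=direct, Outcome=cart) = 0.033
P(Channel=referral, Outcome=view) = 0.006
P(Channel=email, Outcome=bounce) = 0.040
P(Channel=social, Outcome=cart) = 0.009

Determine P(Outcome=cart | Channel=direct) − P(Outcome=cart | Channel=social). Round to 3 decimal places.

0.098

P(Channel=direct) = 0.040 + 0.082 + 0.033 + 0.073 = 0.228; P(Outcome=cart | Channel=direct) = 0.033/0.228 = 0.1447.
P(Channel=social) = 0.088 + 0.025 + 0.009 + 0.069 = 0.191; P(Outcome=cart | Channel=social) = 0.009/0.191 = 0.0471.
Difference = 0.098.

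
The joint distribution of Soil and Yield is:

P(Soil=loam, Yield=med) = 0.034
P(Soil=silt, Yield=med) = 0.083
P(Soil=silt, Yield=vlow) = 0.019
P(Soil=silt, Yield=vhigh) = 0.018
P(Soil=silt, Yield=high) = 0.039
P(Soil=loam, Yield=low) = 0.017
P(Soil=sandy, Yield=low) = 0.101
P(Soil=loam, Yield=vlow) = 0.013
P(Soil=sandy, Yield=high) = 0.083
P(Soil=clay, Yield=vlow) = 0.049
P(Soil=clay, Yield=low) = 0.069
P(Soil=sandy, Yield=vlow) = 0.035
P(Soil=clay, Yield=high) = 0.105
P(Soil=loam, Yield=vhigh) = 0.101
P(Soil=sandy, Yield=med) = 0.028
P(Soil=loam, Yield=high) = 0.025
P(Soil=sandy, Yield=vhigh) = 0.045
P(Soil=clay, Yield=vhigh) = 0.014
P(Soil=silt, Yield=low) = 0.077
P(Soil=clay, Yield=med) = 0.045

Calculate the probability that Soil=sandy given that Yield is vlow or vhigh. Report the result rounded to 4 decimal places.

0.2721

P(Yield=vlow) = 0.035 + 0.013 + 0.049 + 0.019 = 0.116.
P(Yield=vhigh) = 0.045 + 0.101 + 0.014 + 0.018 = 0.178.
P(Yield ∈ {vlow, vhigh}) = 0.116 + 0.178 = 0.294; P(Soil=sandy, Yield ∈ {vlow, vhigh}) = 0.035 + 0.045 = 0.080.
P(Soil=sandy | Yield ∈ {vlow, vhigh}) = 0.080/0.294 = 0.2721.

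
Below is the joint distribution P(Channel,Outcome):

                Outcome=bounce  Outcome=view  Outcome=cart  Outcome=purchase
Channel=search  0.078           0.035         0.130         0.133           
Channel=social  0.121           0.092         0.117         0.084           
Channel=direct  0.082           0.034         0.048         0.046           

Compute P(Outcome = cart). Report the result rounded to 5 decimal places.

P(Outcome=cart) = 0.130 + 0.117 + 0.048 = 0.295.

0.29500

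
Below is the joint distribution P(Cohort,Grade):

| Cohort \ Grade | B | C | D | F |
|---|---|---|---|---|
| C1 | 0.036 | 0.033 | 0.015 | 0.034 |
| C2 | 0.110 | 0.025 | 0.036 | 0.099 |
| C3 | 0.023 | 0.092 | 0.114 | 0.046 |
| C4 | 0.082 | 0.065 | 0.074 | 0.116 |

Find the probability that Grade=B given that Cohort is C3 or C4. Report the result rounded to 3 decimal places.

0.172

P(Cohort=C3) = 0.023 + 0.092 + 0.114 + 0.046 = 0.275.
P(Cohort=C4) = 0.082 + 0.065 + 0.074 + 0.116 = 0.337.
P(Cohort ∈ {C3, C4}) = 0.275 + 0.337 = 0.612; P(Grade=B, Cohort ∈ {C3, C4}) = 0.023 + 0.082 = 0.105.
P(Grade=B | Cohort ∈ {C3, C4}) = 0.105/0.612 = 0.172.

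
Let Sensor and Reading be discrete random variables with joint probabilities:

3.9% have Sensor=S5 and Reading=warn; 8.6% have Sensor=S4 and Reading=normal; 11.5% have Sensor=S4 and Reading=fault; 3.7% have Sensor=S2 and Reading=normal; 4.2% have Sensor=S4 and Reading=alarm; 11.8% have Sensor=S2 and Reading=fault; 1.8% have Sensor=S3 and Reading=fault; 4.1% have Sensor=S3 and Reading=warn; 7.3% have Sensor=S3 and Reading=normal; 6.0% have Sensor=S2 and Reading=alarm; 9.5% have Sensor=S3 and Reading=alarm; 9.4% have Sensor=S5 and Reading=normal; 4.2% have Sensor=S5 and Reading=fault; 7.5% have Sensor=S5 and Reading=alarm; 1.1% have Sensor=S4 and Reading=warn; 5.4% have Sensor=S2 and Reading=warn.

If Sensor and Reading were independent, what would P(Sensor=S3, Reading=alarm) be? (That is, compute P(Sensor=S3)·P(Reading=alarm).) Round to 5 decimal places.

0.06174

P(Sensor=S3) = 0.073 + 0.041 + 0.095 + 0.018 = 0.227.
P(Reading=alarm) = 0.060 + 0.095 + 0.042 + 0.075 = 0.272.
Product: 0.227 × 0.272 = 0.06174.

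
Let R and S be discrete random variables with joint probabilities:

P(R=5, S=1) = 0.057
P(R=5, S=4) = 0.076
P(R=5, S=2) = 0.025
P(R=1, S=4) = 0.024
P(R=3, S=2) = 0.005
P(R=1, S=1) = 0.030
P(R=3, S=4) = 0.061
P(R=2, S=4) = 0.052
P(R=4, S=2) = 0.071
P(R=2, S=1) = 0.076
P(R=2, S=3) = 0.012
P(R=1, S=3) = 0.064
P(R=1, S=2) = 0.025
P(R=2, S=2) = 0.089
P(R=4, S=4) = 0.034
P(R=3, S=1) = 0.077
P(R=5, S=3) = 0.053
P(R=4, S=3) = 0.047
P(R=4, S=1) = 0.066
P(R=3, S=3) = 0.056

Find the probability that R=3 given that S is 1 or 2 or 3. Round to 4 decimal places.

P(S=1) = 0.030 + 0.076 + 0.077 + 0.066 + 0.057 = 0.306.
P(S=2) = 0.025 + 0.089 + 0.005 + 0.071 + 0.025 = 0.215.
P(S=3) = 0.064 + 0.012 + 0.056 + 0.047 + 0.053 = 0.232.
P(S ∈ {1, 2, 3}) = 0.306 + 0.215 + 0.232 = 0.753; P(R=3, S ∈ {1, 2, 3}) = 0.077 + 0.005 + 0.056 = 0.138.
P(R=3 | S ∈ {1, 2, 3}) = 0.138/0.753 = 0.1833.

0.1833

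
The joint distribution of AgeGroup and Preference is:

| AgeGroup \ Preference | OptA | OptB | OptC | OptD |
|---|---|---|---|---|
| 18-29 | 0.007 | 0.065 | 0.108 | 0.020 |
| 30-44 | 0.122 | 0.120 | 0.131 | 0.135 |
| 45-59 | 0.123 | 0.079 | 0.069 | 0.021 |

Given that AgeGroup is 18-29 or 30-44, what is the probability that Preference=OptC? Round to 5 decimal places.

P(AgeGroup=18-29) = 0.007 + 0.065 + 0.108 + 0.020 = 0.200.
P(AgeGroup=30-44) = 0.122 + 0.120 + 0.131 + 0.135 = 0.508.
P(AgeGroup ∈ {18-29, 30-44}) = 0.200 + 0.508 = 0.708; P(Preference=OptC, AgeGroup ∈ {18-29, 30-44}) = 0.108 + 0.131 = 0.239.
P(Preference=OptC | AgeGroup ∈ {18-29, 30-44}) = 0.239/0.708 = 0.33757.

0.33757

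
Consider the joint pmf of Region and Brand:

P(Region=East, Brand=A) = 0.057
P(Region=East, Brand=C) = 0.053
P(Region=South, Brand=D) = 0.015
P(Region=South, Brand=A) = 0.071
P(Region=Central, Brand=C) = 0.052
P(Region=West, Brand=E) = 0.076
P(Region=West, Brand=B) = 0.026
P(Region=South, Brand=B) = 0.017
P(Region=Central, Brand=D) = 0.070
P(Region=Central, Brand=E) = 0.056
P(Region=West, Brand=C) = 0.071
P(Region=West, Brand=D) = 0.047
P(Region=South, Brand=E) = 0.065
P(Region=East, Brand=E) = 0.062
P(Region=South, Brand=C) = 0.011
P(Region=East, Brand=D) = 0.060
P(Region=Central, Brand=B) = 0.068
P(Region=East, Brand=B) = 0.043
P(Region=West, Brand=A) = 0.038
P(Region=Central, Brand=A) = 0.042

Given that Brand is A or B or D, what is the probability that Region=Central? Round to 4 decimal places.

P(Brand=A) = 0.071 + 0.057 + 0.038 + 0.042 = 0.208.
P(Brand=B) = 0.017 + 0.043 + 0.026 + 0.068 = 0.154.
P(Brand=D) = 0.015 + 0.060 + 0.047 + 0.070 = 0.192.
P(Brand ∈ {A, B, D}) = 0.208 + 0.154 + 0.192 = 0.554; P(Region=Central, Brand ∈ {A, B, D}) = 0.042 + 0.068 + 0.070 = 0.180.
P(Region=Central | Brand ∈ {A, B, D}) = 0.180/0.554 = 0.3249.

0.3249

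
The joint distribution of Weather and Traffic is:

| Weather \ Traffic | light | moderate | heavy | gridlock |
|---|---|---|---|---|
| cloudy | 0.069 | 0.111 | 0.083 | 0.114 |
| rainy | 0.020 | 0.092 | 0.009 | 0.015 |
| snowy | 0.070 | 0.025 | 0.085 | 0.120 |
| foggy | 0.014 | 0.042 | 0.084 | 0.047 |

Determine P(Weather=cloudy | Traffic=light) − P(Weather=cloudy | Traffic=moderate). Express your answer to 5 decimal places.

P(Traffic=light) = 0.069 + 0.020 + 0.070 + 0.014 = 0.173; P(Weather=cloudy | Traffic=light) = 0.069/0.173 = 0.398844.
P(Traffic=moderate) = 0.111 + 0.092 + 0.025 + 0.042 = 0.270; P(Weather=cloudy | Traffic=moderate) = 0.111/0.270 = 0.411111.
Difference = -0.01227.

-0.01227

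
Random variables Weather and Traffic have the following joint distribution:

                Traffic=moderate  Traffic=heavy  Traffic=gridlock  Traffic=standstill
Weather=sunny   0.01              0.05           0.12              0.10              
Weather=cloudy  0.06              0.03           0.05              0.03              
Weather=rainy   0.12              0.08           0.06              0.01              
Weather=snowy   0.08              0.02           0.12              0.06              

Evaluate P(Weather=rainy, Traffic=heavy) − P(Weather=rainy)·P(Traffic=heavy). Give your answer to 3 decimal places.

0.031

P(Weather=rainy) = 0.12 + 0.08 + 0.06 + 0.01 = 0.27.
P(Traffic=heavy) = 0.05 + 0.03 + 0.08 + 0.02 = 0.18.
P(Weather=rainy, Traffic=heavy) − P(Weather=rainy)P(Traffic=heavy) = 0.08 − 0.27×0.18 = 0.031.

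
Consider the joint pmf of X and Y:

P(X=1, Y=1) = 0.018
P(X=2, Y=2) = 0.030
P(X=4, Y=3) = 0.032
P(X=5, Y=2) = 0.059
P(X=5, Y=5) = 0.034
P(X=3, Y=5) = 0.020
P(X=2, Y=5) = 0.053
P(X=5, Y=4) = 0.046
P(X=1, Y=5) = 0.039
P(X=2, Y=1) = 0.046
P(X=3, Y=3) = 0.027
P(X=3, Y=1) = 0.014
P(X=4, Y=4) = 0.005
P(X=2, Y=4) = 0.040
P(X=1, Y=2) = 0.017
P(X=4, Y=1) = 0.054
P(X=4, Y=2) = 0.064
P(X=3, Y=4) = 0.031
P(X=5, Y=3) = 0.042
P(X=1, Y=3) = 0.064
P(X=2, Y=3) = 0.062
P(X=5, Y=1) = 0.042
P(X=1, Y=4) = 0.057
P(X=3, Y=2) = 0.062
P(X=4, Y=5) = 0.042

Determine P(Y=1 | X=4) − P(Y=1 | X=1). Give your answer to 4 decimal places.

0.1818

P(X=4) = 0.054 + 0.064 + 0.032 + 0.005 + 0.042 = 0.197; P(Y=1 | X=4) = 0.054/0.197 = 0.27411.
P(X=1) = 0.018 + 0.017 + 0.064 + 0.057 + 0.039 = 0.195; P(Y=1 | X=1) = 0.018/0.195 = 0.09231.
Difference = 0.1818.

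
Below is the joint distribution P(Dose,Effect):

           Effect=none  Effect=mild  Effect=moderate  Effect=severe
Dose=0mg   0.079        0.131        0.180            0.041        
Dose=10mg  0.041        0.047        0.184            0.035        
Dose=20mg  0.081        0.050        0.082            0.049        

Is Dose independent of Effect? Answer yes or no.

no

P(Dose=10mg) = 0.307 and P(Effect=moderate) = 0.446, so their product is 0.13692, but P(Dose=10mg, Effect=moderate) = 0.184. Since these differ, Dose and Effect are not independent.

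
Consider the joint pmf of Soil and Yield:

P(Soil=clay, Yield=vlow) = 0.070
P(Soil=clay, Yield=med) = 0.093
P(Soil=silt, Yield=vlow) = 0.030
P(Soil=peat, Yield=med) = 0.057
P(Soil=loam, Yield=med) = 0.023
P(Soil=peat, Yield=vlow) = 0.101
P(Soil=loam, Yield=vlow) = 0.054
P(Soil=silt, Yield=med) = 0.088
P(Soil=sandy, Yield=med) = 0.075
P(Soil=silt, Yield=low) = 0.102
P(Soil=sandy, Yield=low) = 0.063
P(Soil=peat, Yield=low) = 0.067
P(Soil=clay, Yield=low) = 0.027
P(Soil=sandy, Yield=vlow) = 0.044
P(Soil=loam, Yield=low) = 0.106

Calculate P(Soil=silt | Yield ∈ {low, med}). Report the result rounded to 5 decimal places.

0.27104

P(Yield=low) = 0.063 + 0.106 + 0.027 + 0.102 + 0.067 = 0.365.
P(Yield=med) = 0.075 + 0.023 + 0.093 + 0.088 + 0.057 = 0.336.
P(Yield ∈ {low, med}) = 0.365 + 0.336 = 0.701; P(Soil=silt, Yield ∈ {low, med}) = 0.102 + 0.088 = 0.190.
P(Soil=silt | Yield ∈ {low, med}) = 0.190/0.701 = 0.27104.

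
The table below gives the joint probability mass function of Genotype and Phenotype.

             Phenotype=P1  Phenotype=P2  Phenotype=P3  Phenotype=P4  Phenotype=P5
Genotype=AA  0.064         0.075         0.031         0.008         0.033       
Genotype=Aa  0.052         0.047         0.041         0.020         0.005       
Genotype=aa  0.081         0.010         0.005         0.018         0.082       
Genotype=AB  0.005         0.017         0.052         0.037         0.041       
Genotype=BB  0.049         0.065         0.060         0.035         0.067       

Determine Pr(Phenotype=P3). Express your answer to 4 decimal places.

0.1890

P(Phenotype=P3) = 0.031 + 0.041 + 0.005 + 0.052 + 0.060 = 0.189.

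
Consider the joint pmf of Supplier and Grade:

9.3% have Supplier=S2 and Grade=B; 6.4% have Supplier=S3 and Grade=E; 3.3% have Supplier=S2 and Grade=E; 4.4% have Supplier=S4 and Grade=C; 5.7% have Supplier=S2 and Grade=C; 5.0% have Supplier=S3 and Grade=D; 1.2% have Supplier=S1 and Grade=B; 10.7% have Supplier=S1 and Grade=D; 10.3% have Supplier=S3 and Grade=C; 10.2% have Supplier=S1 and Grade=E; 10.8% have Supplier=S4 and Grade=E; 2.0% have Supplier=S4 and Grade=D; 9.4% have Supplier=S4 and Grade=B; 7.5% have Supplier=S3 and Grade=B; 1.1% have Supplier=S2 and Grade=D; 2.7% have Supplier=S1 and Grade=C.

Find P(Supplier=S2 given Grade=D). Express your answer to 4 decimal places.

P(Grade=D) = 0.107 + 0.011 + 0.050 + 0.020 = 0.188.
P(Supplier=S2 | Grade=D) = 0.011/0.188 = 0.0585.

0.0585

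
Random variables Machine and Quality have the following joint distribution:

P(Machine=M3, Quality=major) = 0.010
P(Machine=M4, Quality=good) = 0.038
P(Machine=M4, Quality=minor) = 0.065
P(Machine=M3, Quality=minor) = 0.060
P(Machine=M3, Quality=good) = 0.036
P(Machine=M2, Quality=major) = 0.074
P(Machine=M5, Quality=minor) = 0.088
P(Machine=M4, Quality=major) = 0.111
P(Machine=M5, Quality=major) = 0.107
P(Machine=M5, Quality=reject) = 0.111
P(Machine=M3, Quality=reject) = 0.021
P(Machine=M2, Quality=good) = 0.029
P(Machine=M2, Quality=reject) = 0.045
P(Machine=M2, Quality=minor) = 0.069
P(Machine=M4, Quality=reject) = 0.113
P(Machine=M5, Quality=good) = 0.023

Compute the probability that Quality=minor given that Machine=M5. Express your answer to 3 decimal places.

P(Machine=M5) = 0.023 + 0.088 + 0.107 + 0.111 = 0.329.
P(Quality=minor | Machine=M5) = 0.088/0.329 = 0.267.

0.267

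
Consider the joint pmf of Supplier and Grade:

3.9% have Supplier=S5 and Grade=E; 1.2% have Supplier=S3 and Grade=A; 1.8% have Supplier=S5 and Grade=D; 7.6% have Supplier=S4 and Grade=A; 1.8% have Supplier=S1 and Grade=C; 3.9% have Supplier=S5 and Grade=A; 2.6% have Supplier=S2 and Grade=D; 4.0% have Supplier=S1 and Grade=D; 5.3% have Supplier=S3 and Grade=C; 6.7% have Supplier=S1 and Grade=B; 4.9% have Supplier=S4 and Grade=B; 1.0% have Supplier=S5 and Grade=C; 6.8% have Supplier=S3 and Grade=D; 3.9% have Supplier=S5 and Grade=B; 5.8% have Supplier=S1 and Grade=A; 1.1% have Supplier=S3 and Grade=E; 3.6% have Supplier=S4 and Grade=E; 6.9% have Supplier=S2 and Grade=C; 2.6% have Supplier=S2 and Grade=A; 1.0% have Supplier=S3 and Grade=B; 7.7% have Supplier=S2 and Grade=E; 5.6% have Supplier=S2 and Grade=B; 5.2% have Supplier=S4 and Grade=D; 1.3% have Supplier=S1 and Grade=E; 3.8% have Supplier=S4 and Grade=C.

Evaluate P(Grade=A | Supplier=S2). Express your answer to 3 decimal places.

P(Supplier=S2) = 0.026 + 0.056 + 0.069 + 0.026 + 0.077 = 0.254.
P(Grade=A | Supplier=S2) = 0.026/0.254 = 0.102.

0.102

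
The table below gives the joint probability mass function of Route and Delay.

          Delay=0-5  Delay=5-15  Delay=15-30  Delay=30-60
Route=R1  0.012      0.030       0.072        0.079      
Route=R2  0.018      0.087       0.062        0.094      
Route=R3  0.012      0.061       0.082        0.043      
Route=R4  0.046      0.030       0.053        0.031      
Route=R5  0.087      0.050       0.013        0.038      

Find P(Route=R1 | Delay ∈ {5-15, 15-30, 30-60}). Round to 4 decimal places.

0.2194

P(Delay=5-15) = 0.030 + 0.087 + 0.061 + 0.030 + 0.050 = 0.258.
P(Delay=15-30) = 0.072 + 0.062 + 0.082 + 0.053 + 0.013 = 0.282.
P(Delay=30-60) = 0.079 + 0.094 + 0.043 + 0.031 + 0.038 = 0.285.
P(Delay ∈ {5-15, 15-30, 30-60}) = 0.258 + 0.282 + 0.285 = 0.825; P(Route=R1, Delay ∈ {5-15, 15-30, 30-60}) = 0.030 + 0.072 + 0.079 = 0.181.
P(Route=R1 | Delay ∈ {5-15, 15-30, 30-60}) = 0.181/0.825 = 0.2194.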